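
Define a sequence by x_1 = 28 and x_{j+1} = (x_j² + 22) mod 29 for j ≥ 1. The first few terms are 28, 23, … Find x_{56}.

21

Listing terms: x_1 = 28, x_2 = 23, x_3 = 0, x_4 = 22, x_5 = 13, x_6 = 17, x_7 = 21, x_8 = 28.
The sequence repeats with period 7.
So x_{56} = x_{1 + ((56-1) mod 7)} = x_7 = 21.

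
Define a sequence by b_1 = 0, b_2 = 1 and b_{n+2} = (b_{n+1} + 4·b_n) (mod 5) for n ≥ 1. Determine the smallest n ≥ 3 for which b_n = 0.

Listing terms: b_1 = 0, b_2 = 1, b_3 = 1, b_4 = 0, b_5 = 4, b_6 = 4, b_7 = 0, b_8 = 1.
Since (b_7, b_8) = (b_1, b_2) = (0, 1) (two consecutive terms determine the rest), the sequence is periodic with period 6.
The value 0 first appears (with n ≥ 3) at b_4.

4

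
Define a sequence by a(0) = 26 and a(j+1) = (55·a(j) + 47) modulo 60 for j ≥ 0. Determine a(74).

42

We have a(0) = 26; a(1) = 37; a(2) = 42; a(3) = 17; a(4) = 22; a(5) = 57; a(6) = 2; a(7) = 37.
Since a(7) = a(1) = 37, the sequence is eventually periodic: after a pre-period of length 1 it cycles with period 6.
For j ≥ 1, a(j) depends only on (j - 1) mod 6. (74 - 1) mod 6 = 1, so a(74) = a(2) = 42.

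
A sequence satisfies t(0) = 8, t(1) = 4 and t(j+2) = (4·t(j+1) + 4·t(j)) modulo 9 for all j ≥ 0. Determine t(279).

8

Computing terms: t(0) = 8, t(1) = 4, t(2) = 3, t(3) = 1, t(4) = 7, t(5) = 5, t(6) = 3, t(7) = 5, t(8) = 5, t(9) = 4, t(10) = 0, t(11) = 7, t(12) = 1, t(13) = 5, t(14) = 6, t(15) = 8, t(16) = 2, t(17) = 4, t(18) = 6, t(19) = 4, t(20) = 4, t(21) = 5, t(22) = 0, t(23) = 2, t(24) = 8, t(25) = 4.
Since (t(24), t(25)) = (t(0), t(1)) = (8, 4) (two consecutive terms determine the rest), the sequence is periodic with period 24.
(279 - 0) mod 24 = 15, so t(279) = t(15) = 8.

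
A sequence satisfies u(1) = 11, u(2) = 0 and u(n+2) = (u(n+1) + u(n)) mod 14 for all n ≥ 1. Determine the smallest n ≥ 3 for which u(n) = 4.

u(1) = 11, u(2) = 0, u(3) = 11, u(4) = 11, u(5) = 8, u(6) = 5, u(7) = 13, u(8) = 4, u(9) = 3, u(10) = 7, u(11) = 10, u(12) = 3, u(13) = 13, u(14) = 2, u(15) = 1, u(16) = 3, u(17) = 4, u(18) = 7, u(19) = 11, u(20) = 4, u(21) = 1, u(22) = 5, u(23) = 6, u(24) = 11, u(25) = 3, u(26) = 0, u(27) = 3, u(28) = 3, u(29) = 6, u(30) = 9, u(31) = 1, u(32) = 10, u(33) = 11, u(34) = 7, u(35) = 4, u(36) = 11, u(37) = 1, u(38) = 12, u(39) = 13, u(40) = 11, u(41) = 10, u(42) = 7, u(43) = 3, u(44) = 10, u(45) = 13, u(46) = 9, u(47) = 8, u(48) = 3, u(49) = 11, u(50) = 0.
The sequence repeats with period 48.
The value 4 first appears (with n ≥ 3) at u(8).

8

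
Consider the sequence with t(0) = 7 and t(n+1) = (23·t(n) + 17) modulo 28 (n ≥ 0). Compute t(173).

Listing terms: t(0) = 7; t(1) = 10; t(2) = 23; t(3) = 14; t(4) = 3; t(5) = 2; t(6) = 7.
Since t(6) = t(0) = 7, the sequence is periodic with period 6.
(173 - 0) mod 6 = 5, so t(173) = t(5) = 2.

2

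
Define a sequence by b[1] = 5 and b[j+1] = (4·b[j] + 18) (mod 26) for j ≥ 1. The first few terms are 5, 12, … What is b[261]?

14

Listing terms: b[1] = 5; b[2] = 12; b[3] = 14; b[4] = 22; b[5] = 2; b[6] = 0; b[7] = 18; b[8] = 12.
Since b[8] = b[2] = 12, the sequence is eventually periodic: after a pre-period of length 1 it cycles with period 6.
For j ≥ 2, b[j] depends only on (j - 2) mod 6. (261 - 2) mod 6 = 1, so b[261] = b[3] = 14.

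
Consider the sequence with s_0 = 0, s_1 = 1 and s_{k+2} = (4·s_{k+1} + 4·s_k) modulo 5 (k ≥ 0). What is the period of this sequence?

Listing terms: s_0 = 0,  s_1 = 1,  s_2 = 4,  s_3 = 0,  s_4 = 1.
Since (s_3, s_4) = (s_0, s_1) = (0, 1) (two consecutive terms determine the rest), the sequence is periodic with period 3.

3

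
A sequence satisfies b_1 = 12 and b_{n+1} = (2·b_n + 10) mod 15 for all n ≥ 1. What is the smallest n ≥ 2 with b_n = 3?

b_1 = 12,  b_2 = 4,  b_3 = 3,  b_4 = 1,  b_5 = 12.
Since b_5 = b_1 = 12, the sequence is periodic with period 4.
The value 3 first appears (with n ≥ 2) at b_3.

3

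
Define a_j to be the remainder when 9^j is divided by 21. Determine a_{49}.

Listing terms: a_0 = 1; a_1 = 9; a_2 = 18; a_3 = 15; a_4 = 9.
Since a_4 = a_1 = 9, the sequence is eventually periodic: after a pre-period of length 1 it cycles with period 3.
For j ≥ 1, a_j depends only on (j - 1) mod 3. (49 - 1) mod 3 = 0, so a_{49} = a_1 = 9.

9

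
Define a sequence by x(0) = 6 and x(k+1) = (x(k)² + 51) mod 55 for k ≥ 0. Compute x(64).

We have x(0) = 6, x(1) = 32, x(2) = 30, x(3) = 16, x(4) = 32.
Since x(4) = x(1) = 32, the sequence is eventually periodic: after a pre-period of length 1 it cycles with period 3.
For k ≥ 1, x(k) depends only on (k - 1) mod 3. (64 - 1) mod 3 = 0, so x(64) = x(1) = 32.

32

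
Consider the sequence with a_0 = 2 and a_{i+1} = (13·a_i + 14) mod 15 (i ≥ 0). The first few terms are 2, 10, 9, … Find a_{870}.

14

Computing terms: a_0 = 2, a_1 = 10, a_2 = 9, a_3 = 11, a_4 = 7, a_5 = 0, a_6 = 14, a_7 = 1, a_8 = 12, a_9 = 5, a_{10} = 4, a_{11} = 6, a_{12} = 2.
Since a_{12} = a_0 = 2, the sequence is periodic with period 12.
(870 - 0) mod 12 = 6, so a_{870} = a_6 = 14.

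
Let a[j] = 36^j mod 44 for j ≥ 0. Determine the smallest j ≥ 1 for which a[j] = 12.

5

We have a[0] = 1, a[1] = 36, a[2] = 20, a[3] = 16, a[4] = 4, a[5] = 12, a[6] = 36.
Since a[6] = a[1] = 36, the sequence is eventually periodic: after a pre-period of length 1 it cycles with period 5.
The value 12 first appears (with j ≥ 1) at a[5].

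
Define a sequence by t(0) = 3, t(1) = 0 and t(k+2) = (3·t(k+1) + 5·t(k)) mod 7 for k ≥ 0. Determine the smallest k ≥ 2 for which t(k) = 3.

Computing terms: t(0) = 3,  t(1) = 0,  t(2) = 1,  t(3) = 3,  t(4) = 0.
The sequence repeats with period 3.
The value 3 next appears (with k ≥ 2) at t(3).

3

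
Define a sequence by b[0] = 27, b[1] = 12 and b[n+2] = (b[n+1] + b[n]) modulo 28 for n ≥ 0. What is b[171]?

19

Computing terms: b[0] = 27; b[1] = 12; b[2] = 11; b[3] = 23; b[4] = 6; b[5] = 1; b[6] = 7; b[7] = 8; b[8] = 15; b[9] = 23; b[10] = 10; b[11] = 5; b[12] = 15; b[13] = 20; b[14] = 7; b[15] = 27; b[16] = 6; b[17] = 5; b[18] = 11; b[19] = 16; b[20] = 27; b[21] = 15; b[22] = 14; b[23] = 1; b[24] = 15; b[25] = 16; b[26] = 3; b[27] = 19; b[28] = 22; b[29] = 13; b[30] = 7; b[31] = 20; b[32] = 27; b[33] = 19; b[34] = 18; b[35] = 9; b[36] = 27; b[37] = 8; b[38] = 7; b[39] = 15; b[40] = 22; b[41] = 9; b[42] = 3; b[43] = 12; b[44] = 15; b[45] = 27; b[46] = 14; b[47] = 13; b[48] = 27; b[49] = 12.
Since (b[48], b[49]) = (b[0], b[1]) = (27, 12) (two consecutive terms determine the rest), the sequence is periodic with period 48.
So b[171] = b[0 + ((171-0) mod 48)] = b[27] = 19.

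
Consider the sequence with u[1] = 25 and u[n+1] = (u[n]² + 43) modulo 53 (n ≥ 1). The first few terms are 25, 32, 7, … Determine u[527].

Computing terms: u[1] = 25, u[2] = 32, u[3] = 7, u[4] = 39, u[5] = 27, u[6] = 30, u[7] = 42, u[8] = 5, u[9] = 15, u[10] = 3, u[11] = 52, u[12] = 44, u[13] = 18, u[14] = 49, u[15] = 6, u[16] = 26, u[17] = 30.
Since u[17] = u[6] = 30, the sequence is eventually periodic: after a pre-period of length 5 it cycles with period 11.
For n ≥ 6, u[n] depends only on (n - 6) mod 11. (527 - 6) mod 11 = 4, so u[527] = u[10] = 3.

3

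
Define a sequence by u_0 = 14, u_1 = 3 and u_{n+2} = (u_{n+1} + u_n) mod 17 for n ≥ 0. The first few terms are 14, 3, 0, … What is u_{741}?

Listing terms: u_0 = 14; u_1 = 3; u_2 = 0; u_3 = 3; u_4 = 3; u_5 = 6; u_6 = 9; u_7 = 15; u_8 = 7; u_9 = 5; u_{10} = 12; u_{11} = 0; u_{12} = 12; u_{13} = 12; u_{14} = 7; u_{15} = 2; u_{16} = 9; u_{17} = 11; u_{18} = 3; u_{19} = 14; u_{20} = 0; u_{21} = 14; u_{22} = 14; u_{23} = 11; u_{24} = 8; u_{25} = 2; u_{26} = 10; u_{27} = 12; u_{28} = 5; u_{29} = 0; u_{30} = 5; u_{31} = 5; u_{32} = 10; u_{33} = 15; u_{34} = 8; u_{35} = 6; u_{36} = 14; u_{37} = 3.
The sequence repeats with period 36.
So u_{741} = u_{0 + ((741-0) mod 36)} = u_{21} = 14.

14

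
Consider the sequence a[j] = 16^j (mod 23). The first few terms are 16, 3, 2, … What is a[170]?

6

Computing terms: a[1] = 16; a[2] = 3; a[3] = 2; a[4] = 9; a[5] = 6; a[6] = 4; a[7] = 18; a[8] = 12; a[9] = 8; a[10] = 13; a[11] = 1; a[12] = 16.
The sequence repeats with period 11.
(170 - 1) mod 11 = 4, so a[170] = a[5] = 6.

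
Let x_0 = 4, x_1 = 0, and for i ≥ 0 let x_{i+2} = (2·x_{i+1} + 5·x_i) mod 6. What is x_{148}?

0

x_0 = 4; x_1 = 0; x_2 = 2; x_3 = 4; x_4 = 0.
The sequence repeats with period 3.
So x_{148} = x_{0 + ((148-0) mod 3)} = x_1 = 0.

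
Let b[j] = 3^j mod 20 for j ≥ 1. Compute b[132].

We have b[1] = 3,  b[2] = 9,  b[3] = 7,  b[4] = 1,  b[5] = 3.
The sequence repeats with period 4.
So b[132] = b[1 + ((132-1) mod 4)] = b[4] = 1.

1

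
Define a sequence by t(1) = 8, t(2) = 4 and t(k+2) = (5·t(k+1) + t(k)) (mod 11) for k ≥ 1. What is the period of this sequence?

24

t(1) = 8,  t(2) = 4,  t(3) = 6,  t(4) = 1,  t(5) = 0,  t(6) = 1,  t(7) = 5,  t(8) = 4,  t(9) = 3,  t(10) = 8,  t(11) = 10,  t(12) = 3,  t(13) = 3,  t(14) = 7,  t(15) = 5,  t(16) = 10,  t(17) = 0,  t(18) = 10,  t(19) = 6,  t(20) = 7,  t(21) = 8,  t(22) = 3,  t(23) = 1,  t(24) = 8,  t(25) = 8,  t(26) = 4.
The sequence repeats with period 24.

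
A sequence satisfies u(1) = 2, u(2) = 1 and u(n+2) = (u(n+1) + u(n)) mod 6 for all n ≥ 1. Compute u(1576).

Listing terms: u(1) = 2, u(2) = 1, u(3) = 3, u(4) = 4, u(5) = 1, u(6) = 5, u(7) = 0, u(8) = 5, u(9) = 5, u(10) = 4, u(11) = 3, u(12) = 1, u(13) = 4, u(14) = 5, u(15) = 3, u(16) = 2, u(17) = 5, u(18) = 1, u(19) = 0, u(20) = 1, u(21) = 1, u(22) = 2, u(23) = 3, u(24) = 5, u(25) = 2, u(26) = 1.
The sequence repeats with period 24.
So u(1576) = u(1 + ((1576-1) mod 24)) = u(16) = 2.

2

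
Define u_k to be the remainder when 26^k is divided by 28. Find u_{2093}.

24

Computing terms: u_1 = 26; u_2 = 4; u_3 = 20; u_4 = 16; u_5 = 24; u_6 = 8; u_7 = 12; u_8 = 4.
Since u_8 = u_2 = 4, the sequence is eventually periodic: after a pre-period of length 1 it cycles with period 6.
For k ≥ 2, u_k depends only on (k - 2) mod 6. (2093 - 2) mod 6 = 3, so u_{2093} = u_5 = 24.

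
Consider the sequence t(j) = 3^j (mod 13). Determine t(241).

Listing terms: t(1) = 3, t(2) = 9, t(3) = 1, t(4) = 3.
Since t(4) = t(1) = 3, the sequence is periodic with period 3.
(241 - 1) mod 3 = 0, so t(241) = t(1) = 3.

3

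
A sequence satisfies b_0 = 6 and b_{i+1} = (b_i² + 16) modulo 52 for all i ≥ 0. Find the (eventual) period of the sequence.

Computing terms: b_0 = 6; b_1 = 0; b_2 = 16; b_3 = 12; b_4 = 4; b_5 = 32; b_6 = 0.
Since b_6 = b_1 = 0, the sequence is eventually periodic: after a pre-period of length 1 it cycles with period 5.

5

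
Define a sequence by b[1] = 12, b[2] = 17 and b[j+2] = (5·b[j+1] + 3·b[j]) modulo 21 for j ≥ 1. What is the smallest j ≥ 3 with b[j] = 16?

Listing terms: b[1] = 12; b[2] = 17; b[3] = 16; b[4] = 5; b[5] = 10; b[6] = 2; b[7] = 19; b[8] = 17; b[9] = 16.
Since (b[8], b[9]) = (b[2], b[3]) = (17, 16) (two consecutive terms determine the rest), the sequence is eventually periodic: after a pre-period of length 1 it cycles with period 6.
The value 16 first appears (with j ≥ 3) at b[3].

3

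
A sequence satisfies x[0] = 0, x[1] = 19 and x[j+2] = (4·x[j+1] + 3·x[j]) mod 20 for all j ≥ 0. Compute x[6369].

7

We have x[0] = 0; x[1] = 19; x[2] = 16; x[3] = 1; x[4] = 12; x[5] = 11; x[6] = 0; x[7] = 13; x[8] = 12; x[9] = 7; x[10] = 4; x[11] = 17; x[12] = 0; x[13] = 11; x[14] = 4; x[15] = 9; x[16] = 8; x[17] = 19; x[18] = 0; x[19] = 17; x[20] = 8; x[21] = 3; x[22] = 16; x[23] = 13; x[24] = 0; x[25] = 19.
The sequence repeats with period 24.
(6369 - 0) mod 24 = 9, so x[6369] = x[9] = 7.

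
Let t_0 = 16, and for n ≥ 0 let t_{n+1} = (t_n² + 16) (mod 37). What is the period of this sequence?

3

We have t_0 = 16; t_1 = 13; t_2 = 0; t_3 = 16.
Since t_3 = t_0 = 16, the sequence is periodic with period 3.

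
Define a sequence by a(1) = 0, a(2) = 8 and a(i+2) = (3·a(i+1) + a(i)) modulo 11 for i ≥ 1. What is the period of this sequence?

a(1) = 0; a(2) = 8; a(3) = 2; a(4) = 3; a(5) = 0; a(6) = 3; a(7) = 9; a(8) = 8; a(9) = 0; a(10) = 8.
Since (a(9), a(10)) = (a(1), a(2)) = (0, 8) (two consecutive terms determine the rest), the sequence is periodic with period 8.

8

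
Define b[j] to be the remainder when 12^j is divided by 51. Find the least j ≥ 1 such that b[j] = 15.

14

Listing terms: b[0] = 1; b[1] = 12; b[2] = 42; b[3] = 45; b[4] = 30; b[5] = 3; b[6] = 36; b[7] = 24; b[8] = 33; b[9] = 39; b[10] = 9; b[11] = 6; b[12] = 21; b[13] = 48; b[14] = 15; b[15] = 27; b[16] = 18; b[17] = 12.
Since b[17] = b[1] = 12, the sequence is eventually periodic: after a pre-period of length 1 it cycles with period 16.
The value 15 first appears (with j ≥ 1) at b[14].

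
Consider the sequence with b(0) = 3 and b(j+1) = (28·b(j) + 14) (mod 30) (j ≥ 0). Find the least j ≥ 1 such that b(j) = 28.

2

We have b(0) = 3,  b(1) = 8,  b(2) = 28,  b(3) = 18,  b(4) = 8.
Since b(4) = b(1) = 8, the sequence is eventually periodic: after a pre-period of length 1 it cycles with period 3.
The value 28 first appears (with j ≥ 1) at b(2).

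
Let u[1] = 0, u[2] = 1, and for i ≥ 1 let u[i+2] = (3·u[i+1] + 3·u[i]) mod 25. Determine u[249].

15

We have u[1] = 0, u[2] = 1, u[3] = 3, u[4] = 12, u[5] = 20, u[6] = 21, u[7] = 23, u[8] = 7, u[9] = 15, u[10] = 16, u[11] = 18, u[12] = 2, u[13] = 10, u[14] = 11, u[15] = 13, u[16] = 22, u[17] = 5, u[18] = 6, u[19] = 8, u[20] = 17, u[21] = 0, u[22] = 1.
Since (u[21], u[22]) = (u[1], u[2]) = (0, 1) (two consecutive terms determine the rest), the sequence is periodic with period 20.
So u[249] = u[1 + ((249-1) mod 20)] = u[9] = 15.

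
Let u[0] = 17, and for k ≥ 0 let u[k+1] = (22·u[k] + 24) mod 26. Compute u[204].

Computing terms: u[0] = 17,  u[1] = 8,  u[2] = 18,  u[3] = 4,  u[4] = 8.
Since u[4] = u[1] = 8, the sequence is eventually periodic: after a pre-period of length 1 it cycles with period 3.
For k ≥ 1, u[k] depends only on (k - 1) mod 3. (204 - 1) mod 3 = 2, so u[204] = u[3] = 4.

4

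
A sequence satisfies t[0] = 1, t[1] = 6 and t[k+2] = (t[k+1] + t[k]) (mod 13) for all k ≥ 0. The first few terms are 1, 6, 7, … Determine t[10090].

0

t[0] = 1; t[1] = 6; t[2] = 7; t[3] = 0; t[4] = 7; t[5] = 7; t[6] = 1; t[7] = 8; t[8] = 9; t[9] = 4; t[10] = 0; t[11] = 4; t[12] = 4; t[13] = 8; t[14] = 12; t[15] = 7; t[16] = 6; t[17] = 0; t[18] = 6; t[19] = 6; t[20] = 12; t[21] = 5; t[22] = 4; t[23] = 9; t[24] = 0; t[25] = 9; t[26] = 9; t[27] = 5; t[28] = 1; t[29] = 6.
Since (t[28], t[29]) = (t[0], t[1]) = (1, 6) (two consecutive terms determine the rest), the sequence is periodic with period 28.
(10090 - 0) mod 28 = 10, so t[10090] = t[10] = 0.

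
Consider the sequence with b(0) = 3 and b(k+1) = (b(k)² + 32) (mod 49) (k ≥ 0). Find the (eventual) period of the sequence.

4

b(0) = 3,  b(1) = 41,  b(2) = 47,  b(3) = 36,  b(4) = 5,  b(5) = 8,  b(6) = 47.
Since b(6) = b(2) = 47, the sequence is eventually periodic: after a pre-period of length 2 it cycles with period 4.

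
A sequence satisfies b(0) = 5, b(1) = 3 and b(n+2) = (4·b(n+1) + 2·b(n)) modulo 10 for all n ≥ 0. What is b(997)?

8

Computing terms: b(0) = 5, b(1) = 3, b(2) = 2, b(3) = 4, b(4) = 0, b(5) = 8, b(6) = 2, b(7) = 4.
Since (b(6), b(7)) = (b(2), b(3)) = (2, 4) (two consecutive terms determine the rest), the sequence is eventually periodic: after a pre-period of length 2 it cycles with period 4.
For n ≥ 2, b(n) depends only on (n - 2) mod 4. (997 - 2) mod 4 = 3, so b(997) = b(5) = 8.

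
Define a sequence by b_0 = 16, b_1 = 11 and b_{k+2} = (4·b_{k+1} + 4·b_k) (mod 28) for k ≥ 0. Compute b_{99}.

0

b_0 = 16,  b_1 = 11,  b_2 = 24,  b_3 = 0,  b_4 = 12,  b_5 = 20,  b_6 = 16,  b_7 = 4,  b_8 = 24,  b_9 = 0.
Since (b_8, b_9) = (b_2, b_3) = (24, 0) (two consecutive terms determine the rest), the sequence is eventually periodic: after a pre-period of length 2 it cycles with period 6.
For k ≥ 2, b_k depends only on (k - 2) mod 6. (99 - 2) mod 6 = 1, so b_{99} = b_3 = 0.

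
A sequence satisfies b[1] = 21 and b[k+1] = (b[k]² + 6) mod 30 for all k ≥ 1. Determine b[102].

15

Computing terms: b[1] = 21,  b[2] = 27,  b[3] = 15,  b[4] = 21.
Since b[4] = b[1] = 21, the sequence is periodic with period 3.
(102 - 1) mod 3 = 2, so b[102] = b[3] = 15.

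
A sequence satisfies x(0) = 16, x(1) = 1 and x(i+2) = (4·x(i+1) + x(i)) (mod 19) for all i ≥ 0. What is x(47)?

Listing terms: x(0) = 16,  x(1) = 1,  x(2) = 1,  x(3) = 5,  x(4) = 2,  x(5) = 13,  x(6) = 16,  x(7) = 1.
Since (x(6), x(7)) = (x(0), x(1)) = (16, 1) (two consecutive terms determine the rest), the sequence is periodic with period 6.
(47 - 0) mod 6 = 5, so x(47) = x(5) = 13.

13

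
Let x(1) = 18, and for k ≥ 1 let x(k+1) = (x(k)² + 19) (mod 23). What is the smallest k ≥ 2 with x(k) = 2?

6

Listing terms: x(1) = 18,  x(2) = 21,  x(3) = 0,  x(4) = 19,  x(5) = 12,  x(6) = 2,  x(7) = 0.
Since x(7) = x(3) = 0, the sequence is eventually periodic: after a pre-period of length 2 it cycles with period 4.
The value 2 first appears (with k ≥ 2) at x(6).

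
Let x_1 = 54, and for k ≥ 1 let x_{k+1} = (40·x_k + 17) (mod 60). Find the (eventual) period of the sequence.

3

We have x_1 = 54,  x_2 = 17,  x_3 = 37,  x_4 = 57,  x_5 = 17.
Since x_5 = x_2 = 17, the sequence is eventually periodic: after a pre-period of length 1 it cycles with period 3.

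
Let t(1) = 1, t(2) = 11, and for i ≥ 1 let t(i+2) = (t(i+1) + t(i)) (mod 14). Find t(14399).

Listing terms: t(1) = 1, t(2) = 11, t(3) = 12, t(4) = 9, t(5) = 7, t(6) = 2, t(7) = 9, t(8) = 11, t(9) = 6, t(10) = 3, t(11) = 9, t(12) = 12, t(13) = 7, t(14) = 5, t(15) = 12, t(16) = 3, t(17) = 1, t(18) = 4, t(19) = 5, t(20) = 9, t(21) = 0, t(22) = 9, t(23) = 9, t(24) = 4, t(25) = 13, t(26) = 3, t(27) = 2, t(28) = 5, t(29) = 7, t(30) = 12, t(31) = 5, t(32) = 3, t(33) = 8, t(34) = 11, t(35) = 5, t(36) = 2, t(37) = 7, t(38) = 9, t(39) = 2, t(40) = 11, t(41) = 13, t(42) = 10, t(43) = 9, t(44) = 5, t(45) = 0, t(46) = 5, t(47) = 5, t(48) = 10, t(49) = 1, t(50) = 11.
Since (t(49), t(50)) = (t(1), t(2)) = (1, 11) (two consecutive terms determine the rest), the sequence is periodic with period 48.
So t(14399) = t(1 + ((14399-1) mod 48)) = t(47) = 5.

5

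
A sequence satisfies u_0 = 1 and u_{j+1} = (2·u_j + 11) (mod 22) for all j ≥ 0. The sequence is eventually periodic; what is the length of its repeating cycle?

10

Listing terms: u_0 = 1,  u_1 = 13,  u_2 = 15,  u_3 = 19,  u_4 = 5,  u_5 = 21,  u_6 = 9,  u_7 = 7,  u_8 = 3,  u_9 = 17,  u_{10} = 1.
Since u_{10} = u_0 = 1, the sequence is periodic with period 10.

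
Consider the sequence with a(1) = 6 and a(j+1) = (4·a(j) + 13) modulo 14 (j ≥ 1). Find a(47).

9

Listing terms: a(1) = 6; a(2) = 9; a(3) = 7; a(4) = 13; a(5) = 9.
Since a(5) = a(2) = 9, the sequence is eventually periodic: after a pre-period of length 1 it cycles with period 3.
For j ≥ 2, a(j) depends only on (j - 2) mod 3. (47 - 2) mod 3 = 0, so a(47) = a(2) = 9.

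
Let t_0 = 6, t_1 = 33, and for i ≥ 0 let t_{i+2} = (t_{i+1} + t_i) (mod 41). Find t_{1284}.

29

Listing terms: t_0 = 6; t_1 = 33; t_2 = 39; t_3 = 31; t_4 = 29; t_5 = 19; t_6 = 7; t_7 = 26; t_8 = 33; t_9 = 18; t_{10} = 10; t_{11} = 28; t_{12} = 38; t_{13} = 25; t_{14} = 22; t_{15} = 6; t_{16} = 28; t_{17} = 34; t_{18} = 21; t_{19} = 14; t_{20} = 35; t_{21} = 8; t_{22} = 2; t_{23} = 10; t_{24} = 12; t_{25} = 22; t_{26} = 34; t_{27} = 15; t_{28} = 8; t_{29} = 23; t_{30} = 31; t_{31} = 13; t_{32} = 3; t_{33} = 16; t_{34} = 19; t_{35} = 35; t_{36} = 13; t_{37} = 7; t_{38} = 20; t_{39} = 27; t_{40} = 6; t_{41} = 33.
Since (t_{40}, t_{41}) = (t_0, t_1) = (6, 33) (two consecutive terms determine the rest), the sequence is periodic with period 40.
So t_{1284} = t_{0 + ((1284-0) mod 40)} = t_4 = 29.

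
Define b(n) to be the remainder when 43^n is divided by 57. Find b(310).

We have b(1) = 43, b(2) = 25, b(3) = 49, b(4) = 55, b(5) = 28, b(6) = 7, b(7) = 16, b(8) = 4, b(9) = 1, b(10) = 43.
Since b(10) = b(1) = 43, the sequence is periodic with period 9.
So b(310) = b(1 + ((310-1) mod 9)) = b(4) = 55.

55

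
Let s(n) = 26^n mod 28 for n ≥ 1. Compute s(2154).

8

Listing terms: s(1) = 26; s(2) = 4; s(3) = 20; s(4) = 16; s(5) = 24; s(6) = 8; s(7) = 12; s(8) = 4.
Since s(8) = s(2) = 4, the sequence is eventually periodic: after a pre-period of length 1 it cycles with period 6.
For n ≥ 2, s(n) depends only on (n - 2) mod 6. (2154 - 2) mod 6 = 4, so s(2154) = s(6) = 8.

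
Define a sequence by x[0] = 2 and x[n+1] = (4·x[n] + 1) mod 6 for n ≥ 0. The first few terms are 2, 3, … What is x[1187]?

We have x[0] = 2; x[1] = 3; x[2] = 1; x[3] = 5; x[4] = 3.
Since x[4] = x[1] = 3, the sequence is eventually periodic: after a pre-period of length 1 it cycles with period 3.
For n ≥ 1, x[n] depends only on (n - 1) mod 3. (1187 - 1) mod 3 = 1, so x[1187] = x[2] = 1.

1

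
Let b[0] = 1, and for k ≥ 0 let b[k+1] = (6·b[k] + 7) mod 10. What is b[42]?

5

We have b[0] = 1,  b[1] = 3,  b[2] = 5,  b[3] = 7,  b[4] = 9,  b[5] = 1.
Since b[5] = b[0] = 1, the sequence is periodic with period 5.
(42 - 0) mod 5 = 2, so b[42] = b[2] = 5.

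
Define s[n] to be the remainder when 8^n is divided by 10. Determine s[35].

2

Listing terms: s[0] = 1,  s[1] = 8,  s[2] = 4,  s[3] = 2,  s[4] = 6,  s[5] = 8.
Since s[5] = s[1] = 8, the sequence is eventually periodic: after a pre-period of length 1 it cycles with period 4.
For n ≥ 1, s[n] depends only on (n - 1) mod 4. (35 - 1) mod 4 = 2, so s[35] = s[3] = 2.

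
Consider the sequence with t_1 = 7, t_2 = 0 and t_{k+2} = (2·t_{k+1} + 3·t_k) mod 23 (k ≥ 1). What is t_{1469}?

We have t_1 = 7,  t_2 = 0,  t_3 = 21,  t_4 = 19,  t_5 = 9,  t_6 = 6,  t_7 = 16,  t_8 = 4,  t_9 = 10,  t_{10} = 9,  t_{11} = 2,  t_{12} = 8,  t_{13} = 22,  t_{14} = 22,  t_{15} = 18,  t_{16} = 10,  t_{17} = 5,  t_{18} = 17,  t_{19} = 3,  t_{20} = 11,  t_{21} = 8,  t_{22} = 3,  t_{23} = 7,  t_{24} = 0.
Since (t_{23}, t_{24}) = (t_1, t_2) = (7, 0) (two consecutive terms determine the rest), the sequence is periodic with period 22.
(1469 - 1) mod 22 = 16, so t_{1469} = t_{17} = 5.

5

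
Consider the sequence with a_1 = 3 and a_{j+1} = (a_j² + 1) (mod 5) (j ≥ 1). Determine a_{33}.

1

a_1 = 3; a_2 = 0; a_3 = 1; a_4 = 2; a_5 = 0.
Since a_5 = a_2 = 0, the sequence is eventually periodic: after a pre-period of length 1 it cycles with period 3.
For j ≥ 2, a_j depends only on (j - 2) mod 3. (33 - 2) mod 3 = 1, so a_{33} = a_3 = 1.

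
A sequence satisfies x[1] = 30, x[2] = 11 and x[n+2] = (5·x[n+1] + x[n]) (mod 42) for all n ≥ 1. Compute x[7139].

25

x[1] = 30,  x[2] = 11,  x[3] = 1,  x[4] = 16,  x[5] = 39,  x[6] = 1,  x[7] = 2,  x[8] = 11,  x[9] = 15,  x[10] = 2,  x[11] = 25,  x[12] = 1,  x[13] = 30,  x[14] = 25,  x[15] = 29,  x[16] = 2,  x[17] = 39,  x[18] = 29,  x[19] = 16,  x[20] = 25,  x[21] = 15,  x[22] = 16,  x[23] = 11,  x[24] = 29,  x[25] = 30,  x[26] = 11.
The sequence repeats with period 24.
(7139 - 1) mod 24 = 10, so x[7139] = x[11] = 25.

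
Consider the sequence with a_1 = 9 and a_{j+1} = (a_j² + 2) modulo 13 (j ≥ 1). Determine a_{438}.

We have a_1 = 9; a_2 = 5; a_3 = 1; a_4 = 3; a_5 = 11; a_6 = 6; a_7 = 12; a_8 = 3.
Since a_8 = a_4 = 3, the sequence is eventually periodic: after a pre-period of length 3 it cycles with period 4.
For j ≥ 4, a_j depends only on (j - 4) mod 4. (438 - 4) mod 4 = 2, so a_{438} = a_6 = 6.

6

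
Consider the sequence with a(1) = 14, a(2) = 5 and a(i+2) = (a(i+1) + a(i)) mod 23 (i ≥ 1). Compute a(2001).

a(1) = 14,  a(2) = 5,  a(3) = 19,  a(4) = 1,  a(5) = 20,  a(6) = 21,  a(7) = 18,  a(8) = 16,  a(9) = 11,  a(10) = 4,  a(11) = 15,  a(12) = 19,  a(13) = 11,  a(14) = 7,  a(15) = 18,  a(16) = 2,  a(17) = 20,  a(18) = 22,  a(19) = 19,  a(20) = 18,  a(21) = 14,  a(22) = 9,  a(23) = 0,  a(24) = 9,  a(25) = 9,  a(26) = 18,  a(27) = 4,  a(28) = 22,  a(29) = 3,  a(30) = 2,  a(31) = 5,  a(32) = 7,  a(33) = 12,  a(34) = 19,  a(35) = 8,  a(36) = 4,  a(37) = 12,  a(38) = 16,  a(39) = 5,  a(40) = 21,  a(41) = 3,  a(42) = 1,  a(43) = 4,  a(44) = 5,  a(45) = 9,  a(46) = 14,  a(47) = 0,  a(48) = 14,  a(49) = 14,  a(50) = 5.
Since (a(49), a(50)) = (a(1), a(2)) = (14, 5) (two consecutive terms determine the rest), the sequence is periodic with period 48.
(2001 - 1) mod 48 = 32, so a(2001) = a(33) = 12.

12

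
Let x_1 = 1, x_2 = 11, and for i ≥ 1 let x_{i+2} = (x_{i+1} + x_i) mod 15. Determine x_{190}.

Computing terms: x_1 = 1; x_2 = 11; x_3 = 12; x_4 = 8; x_5 = 5; x_6 = 13; x_7 = 3; x_8 = 1; x_9 = 4; x_{10} = 5; x_{11} = 9; x_{12} = 14; x_{13} = 8; x_{14} = 7; x_{15} = 0; x_{16} = 7; x_{17} = 7; x_{18} = 14; x_{19} = 6; x_{20} = 5; x_{21} = 11; x_{22} = 1; x_{23} = 12; x_{24} = 13; x_{25} = 10; x_{26} = 8; x_{27} = 3; x_{28} = 11; x_{29} = 14; x_{30} = 10; x_{31} = 9; x_{32} = 4; x_{33} = 13; x_{34} = 2; x_{35} = 0; x_{36} = 2; x_{37} = 2; x_{38} = 4; x_{39} = 6; x_{40} = 10; x_{41} = 1; x_{42} = 11.
Since (x_{41}, x_{42}) = (x_1, x_2) = (1, 11) (two consecutive terms determine the rest), the sequence is periodic with period 40.
(190 - 1) mod 40 = 29, so x_{190} = x_{30} = 10.

10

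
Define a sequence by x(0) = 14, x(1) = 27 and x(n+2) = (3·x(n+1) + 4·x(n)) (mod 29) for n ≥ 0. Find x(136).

3

Listing terms: x(0) = 14,  x(1) = 27,  x(2) = 21,  x(3) = 26,  x(4) = 17,  x(5) = 10,  x(6) = 11,  x(7) = 15,  x(8) = 2,  x(9) = 8,  x(10) = 3,  x(11) = 12,  x(12) = 19,  x(13) = 18,  x(14) = 14,  x(15) = 27.
Since (x(14), x(15)) = (x(0), x(1)) = (14, 27) (two consecutive terms determine the rest), the sequence is periodic with period 14.
(136 - 0) mod 14 = 10, so x(136) = x(10) = 3.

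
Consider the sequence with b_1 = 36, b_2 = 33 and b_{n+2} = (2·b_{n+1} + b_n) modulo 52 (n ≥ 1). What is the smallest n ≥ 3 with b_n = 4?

b_1 = 36; b_2 = 33; b_3 = 50; b_4 = 29; b_5 = 4; b_6 = 37; b_7 = 26; b_8 = 37; b_9 = 48; b_{10} = 29; b_{11} = 2; b_{12} = 33; b_{13} = 16; b_{14} = 13; b_{15} = 42; b_{16} = 45; b_{17} = 28; b_{18} = 49; b_{19} = 22; b_{20} = 41; b_{21} = 0; b_{22} = 41; b_{23} = 30; b_{24} = 49; b_{25} = 24; b_{26} = 45; b_{27} = 10; b_{28} = 13; b_{29} = 36; b_{30} = 33.
The sequence repeats with period 28.
The value 4 first appears (with n ≥ 3) at b_5.

5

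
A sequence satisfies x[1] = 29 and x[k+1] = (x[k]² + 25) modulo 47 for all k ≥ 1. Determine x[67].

We have x[1] = 29; x[2] = 20; x[3] = 2; x[4] = 29.
The sequence repeats with period 3.
So x[67] = x[1 + ((67-1) mod 3)] = x[1] = 29.

29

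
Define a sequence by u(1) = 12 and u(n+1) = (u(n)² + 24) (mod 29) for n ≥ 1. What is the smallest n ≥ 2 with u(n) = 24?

8

u(1) = 12,  u(2) = 23,  u(3) = 2,  u(4) = 28,  u(5) = 25,  u(6) = 11,  u(7) = 0,  u(8) = 24,  u(9) = 20,  u(10) = 18,  u(11) = 0.
Since u(11) = u(7) = 0, the sequence is eventually periodic: after a pre-period of length 6 it cycles with period 4.
The value 24 first appears (with n ≥ 2) at u(8).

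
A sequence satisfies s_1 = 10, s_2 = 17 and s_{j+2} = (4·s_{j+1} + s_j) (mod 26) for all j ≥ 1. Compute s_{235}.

We have s_1 = 10, s_2 = 17, s_3 = 0, s_4 = 17, s_5 = 16, s_6 = 3, s_7 = 2, s_8 = 11, s_9 = 20, s_{10} = 13, s_{11} = 20, s_{12} = 15, s_{13} = 2, s_{14} = 23, s_{15} = 16, s_{16} = 9, s_{17} = 0, s_{18} = 9, s_{19} = 10, s_{20} = 23, s_{21} = 24, s_{22} = 15, s_{23} = 6, s_{24} = 13, s_{25} = 6, s_{26} = 11, s_{27} = 24, s_{28} = 3, s_{29} = 10, s_{30} = 17.
Since (s_{29}, s_{30}) = (s_1, s_2) = (10, 17) (two consecutive terms determine the rest), the sequence is periodic with period 28.
(235 - 1) mod 28 = 10, so s_{235} = s_{11} = 20.

20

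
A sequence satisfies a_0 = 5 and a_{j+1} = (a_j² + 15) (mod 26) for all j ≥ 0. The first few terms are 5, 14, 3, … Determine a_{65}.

We have a_0 = 5,  a_1 = 14,  a_2 = 3,  a_3 = 24,  a_4 = 19,  a_5 = 12,  a_6 = 3.
Since a_6 = a_2 = 3, the sequence is eventually periodic: after a pre-period of length 2 it cycles with period 4.
For j ≥ 2, a_j depends only on (j - 2) mod 4. (65 - 2) mod 4 = 3, so a_{65} = a_5 = 12.

12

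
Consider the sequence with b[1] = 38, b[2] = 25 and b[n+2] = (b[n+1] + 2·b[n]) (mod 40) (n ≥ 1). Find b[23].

Listing terms: b[1] = 38; b[2] = 25; b[3] = 21; b[4] = 31; b[5] = 33; b[6] = 15; b[7] = 1; b[8] = 31; b[9] = 33.
Since (b[8], b[9]) = (b[4], b[5]) = (31, 33) (two consecutive terms determine the rest), the sequence is eventually periodic: after a pre-period of length 3 it cycles with period 4.
For n ≥ 4, b[n] depends only on (n - 4) mod 4. (23 - 4) mod 4 = 3, so b[23] = b[7] = 1.

1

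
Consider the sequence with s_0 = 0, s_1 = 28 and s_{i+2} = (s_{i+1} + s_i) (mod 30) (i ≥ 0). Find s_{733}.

Computing terms: s_0 = 0, s_1 = 28, s_2 = 28, s_3 = 26, s_4 = 24, s_5 = 20, s_6 = 14, s_7 = 4, s_8 = 18, s_9 = 22, s_{10} = 10, s_{11} = 2, s_{12} = 12, s_{13} = 14, s_{14} = 26, s_{15} = 10, s_{16} = 6, s_{17} = 16, s_{18} = 22, s_{19} = 8, s_{20} = 0, s_{21} = 8, s_{22} = 8, s_{23} = 16, s_{24} = 24, s_{25} = 10, s_{26} = 4, s_{27} = 14, s_{28} = 18, s_{29} = 2, s_{30} = 20, s_{31} = 22, s_{32} = 12, s_{33} = 4, s_{34} = 16, s_{35} = 20, s_{36} = 6, s_{37} = 26, s_{38} = 2, s_{39} = 28, s_{40} = 0, s_{41} = 28.
Since (s_{40}, s_{41}) = (s_0, s_1) = (0, 28) (two consecutive terms determine the rest), the sequence is periodic with period 40.
So s_{733} = s_{0 + ((733-0) mod 40)} = s_{13} = 14.

14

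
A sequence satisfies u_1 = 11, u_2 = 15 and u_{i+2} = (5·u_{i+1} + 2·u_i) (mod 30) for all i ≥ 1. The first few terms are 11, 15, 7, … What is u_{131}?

27

u_1 = 11; u_2 = 15; u_3 = 7; u_4 = 5; u_5 = 9; u_6 = 25; u_7 = 23; u_8 = 15; u_9 = 1; u_{10} = 5; u_{11} = 27; u_{12} = 25; u_{13} = 29; u_{14} = 15; u_{15} = 13; u_{16} = 5; u_{17} = 21; u_{18} = 25; u_{19} = 17; u_{20} = 15; u_{21} = 19; u_{22} = 5; u_{23} = 3; u_{24} = 25; u_{25} = 11; u_{26} = 15.
Since (u_{25}, u_{26}) = (u_1, u_2) = (11, 15) (two consecutive terms determine the rest), the sequence is periodic with period 24.
(131 - 1) mod 24 = 10, so u_{131} = u_{11} = 27.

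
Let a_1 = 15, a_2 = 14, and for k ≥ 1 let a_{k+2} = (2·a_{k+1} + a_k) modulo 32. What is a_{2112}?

We have a_1 = 15; a_2 = 14; a_3 = 11; a_4 = 4; a_5 = 19; a_6 = 10; a_7 = 7; a_8 = 24; a_9 = 23; a_{10} = 6; a_{11} = 3; a_{12} = 12; a_{13} = 27; a_{14} = 2; a_{15} = 31; a_{16} = 0; a_{17} = 31; a_{18} = 30; a_{19} = 27; a_{20} = 20; a_{21} = 3; a_{22} = 26; a_{23} = 23; a_{24} = 8; a_{25} = 7; a_{26} = 22; a_{27} = 19; a_{28} = 28; a_{29} = 11; a_{30} = 18; a_{31} = 15; a_{32} = 16; a_{33} = 15; a_{34} = 14.
The sequence repeats with period 32.
So a_{2112} = a_{1 + ((2112-1) mod 32)} = a_{32} = 16.

16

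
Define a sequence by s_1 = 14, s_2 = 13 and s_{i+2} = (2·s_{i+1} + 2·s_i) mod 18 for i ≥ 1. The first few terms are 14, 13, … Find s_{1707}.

12

s_1 = 14; s_2 = 13; s_3 = 0; s_4 = 8; s_5 = 16; s_6 = 12; s_7 = 2; s_8 = 10; s_9 = 6; s_{10} = 14; s_{11} = 4; s_{12} = 0; s_{13} = 8.
Since (s_{12}, s_{13}) = (s_3, s_4) = (0, 8) (two consecutive terms determine the rest), the sequence is eventually periodic: after a pre-period of length 2 it cycles with period 9.
For i ≥ 3, s_i depends only on (i - 3) mod 9. (1707 - 3) mod 9 = 3, so s_{1707} = s_6 = 12.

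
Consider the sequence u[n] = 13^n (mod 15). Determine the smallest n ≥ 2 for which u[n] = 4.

Listing terms: u[1] = 13; u[2] = 4; u[3] = 7; u[4] = 1; u[5] = 13.
The sequence repeats with period 4.
The value 4 first appears (with n ≥ 2) at u[2].

2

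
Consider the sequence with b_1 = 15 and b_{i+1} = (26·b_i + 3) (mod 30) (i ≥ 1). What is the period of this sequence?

Listing terms: b_1 = 15; b_2 = 3; b_3 = 21; b_4 = 9; b_5 = 27; b_6 = 15.
The sequence repeats with period 5.

5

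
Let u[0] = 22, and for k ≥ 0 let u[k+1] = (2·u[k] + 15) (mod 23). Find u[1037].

u[0] = 22; u[1] = 13; u[2] = 18; u[3] = 5; u[4] = 2; u[5] = 19; u[6] = 7; u[7] = 6; u[8] = 4; u[9] = 0; u[10] = 15; u[11] = 22.
The sequence repeats with period 11.
So u[1037] = u[0 + ((1037-0) mod 11)] = u[3] = 5.

5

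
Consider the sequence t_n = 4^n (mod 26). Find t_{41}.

10

t_1 = 4; t_2 = 16; t_3 = 12; t_4 = 22; t_5 = 10; t_6 = 14; t_7 = 4.
Since t_7 = t_1 = 4, the sequence is periodic with period 6.
So t_{41} = t_{1 + ((41-1) mod 6)} = t_5 = 10.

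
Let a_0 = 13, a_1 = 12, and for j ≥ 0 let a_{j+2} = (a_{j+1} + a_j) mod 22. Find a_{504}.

Computing terms: a_0 = 13; a_1 = 12; a_2 = 3; a_3 = 15; a_4 = 18; a_5 = 11; a_6 = 7; a_7 = 18; a_8 = 3; a_9 = 21; a_{10} = 2; a_{11} = 1; a_{12} = 3; a_{13} = 4; a_{14} = 7; a_{15} = 11; a_{16} = 18; a_{17} = 7; a_{18} = 3; a_{19} = 10; a_{20} = 13; a_{21} = 1; a_{22} = 14; a_{23} = 15; a_{24} = 7; a_{25} = 0; a_{26} = 7; a_{27} = 7; a_{28} = 14; a_{29} = 21; a_{30} = 13; a_{31} = 12.
Since (a_{30}, a_{31}) = (a_0, a_1) = (13, 12) (two consecutive terms determine the rest), the sequence is periodic with period 30.
(504 - 0) mod 30 = 24, so a_{504} = a_{24} = 7.

7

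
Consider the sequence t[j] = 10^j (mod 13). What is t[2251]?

10

Listing terms: t[1] = 10; t[2] = 9; t[3] = 12; t[4] = 3; t[5] = 4; t[6] = 1; t[7] = 10.
The sequence repeats with period 6.
(2251 - 1) mod 6 = 0, so t[2251] = t[1] = 10.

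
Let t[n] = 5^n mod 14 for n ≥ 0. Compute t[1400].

Listing terms: t[0] = 1; t[1] = 5; t[2] = 11; t[3] = 13; t[4] = 9; t[5] = 3; t[6] = 1.
The sequence repeats with period 6.
(1400 - 0) mod 6 = 2, so t[1400] = t[2] = 11.

11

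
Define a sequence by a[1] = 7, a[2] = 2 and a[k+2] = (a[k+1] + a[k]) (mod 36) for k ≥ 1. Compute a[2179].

3

Computing terms: a[1] = 7, a[2] = 2, a[3] = 9, a[4] = 11, a[5] = 20, a[6] = 31, a[7] = 15, a[8] = 10, a[9] = 25, a[10] = 35, a[11] = 24, a[12] = 23, a[13] = 11, a[14] = 34, a[15] = 9, a[16] = 7, a[17] = 16, a[18] = 23, a[19] = 3, a[20] = 26, a[21] = 29, a[22] = 19, a[23] = 12, a[24] = 31, a[25] = 7, a[26] = 2.
The sequence repeats with period 24.
(2179 - 1) mod 24 = 18, so a[2179] = a[19] = 3.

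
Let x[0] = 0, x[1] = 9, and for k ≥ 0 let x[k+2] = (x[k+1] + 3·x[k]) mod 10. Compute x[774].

Listing terms: x[0] = 0; x[1] = 9; x[2] = 9; x[3] = 6; x[4] = 3; x[5] = 1; x[6] = 0; x[7] = 3; x[8] = 3; x[9] = 2; x[10] = 1; x[11] = 7; x[12] = 0; x[13] = 1; x[14] = 1; x[15] = 4; x[16] = 7; x[17] = 9; x[18] = 0; x[19] = 7; x[20] = 7; x[21] = 8; x[22] = 9; x[23] = 3; x[24] = 0; x[25] = 9.
The sequence repeats with period 24.
So x[774] = x[0 + ((774-0) mod 24)] = x[6] = 0.

0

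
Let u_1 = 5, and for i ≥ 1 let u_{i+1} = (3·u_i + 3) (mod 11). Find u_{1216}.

Listing terms: u_1 = 5; u_2 = 7; u_3 = 2; u_4 = 9; u_5 = 8; u_6 = 5.
The sequence repeats with period 5.
So u_{1216} = u_{1 + ((1216-1) mod 5)} = u_1 = 5.

5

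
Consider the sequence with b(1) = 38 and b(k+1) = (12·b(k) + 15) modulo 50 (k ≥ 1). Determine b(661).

Listing terms: b(1) = 38; b(2) = 21; b(3) = 17; b(4) = 19; b(5) = 43; b(6) = 31; b(7) = 37; b(8) = 9; b(9) = 23; b(10) = 41; b(11) = 7; b(12) = 49; b(13) = 3; b(14) = 1; b(15) = 27; b(16) = 39; b(17) = 33; b(18) = 11; b(19) = 47; b(20) = 29; b(21) = 13; b(22) = 21.
Since b(22) = b(2) = 21, the sequence is eventually periodic: after a pre-period of length 1 it cycles with period 20.
For k ≥ 2, b(k) depends only on (k - 2) mod 20. (661 - 2) mod 20 = 19, so b(661) = b(21) = 13.

13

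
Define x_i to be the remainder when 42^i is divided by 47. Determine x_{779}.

x_1 = 42; x_2 = 25; x_3 = 16; x_4 = 14; x_5 = 24; x_6 = 21; x_7 = 36; x_8 = 8; x_9 = 7; x_{10} = 12; x_{11} = 34; x_{12} = 18; x_{13} = 4; x_{14} = 27; x_{15} = 6; x_{16} = 17; x_{17} = 9; x_{18} = 2; x_{19} = 37; x_{20} = 3; x_{21} = 32; x_{22} = 28; x_{23} = 1; x_{24} = 42.
The sequence repeats with period 23.
(779 - 1) mod 23 = 19, so x_{779} = x_{20} = 3.

3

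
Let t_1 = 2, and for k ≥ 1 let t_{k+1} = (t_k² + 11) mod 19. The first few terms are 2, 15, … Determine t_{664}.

1

Listing terms: t_1 = 2, t_2 = 15, t_3 = 8, t_4 = 18, t_5 = 12, t_6 = 3, t_7 = 1, t_8 = 12.
Since t_8 = t_5 = 12, the sequence is eventually periodic: after a pre-period of length 4 it cycles with period 3.
For k ≥ 5, t_k depends only on (k - 5) mod 3. (664 - 5) mod 3 = 2, so t_{664} = t_7 = 1.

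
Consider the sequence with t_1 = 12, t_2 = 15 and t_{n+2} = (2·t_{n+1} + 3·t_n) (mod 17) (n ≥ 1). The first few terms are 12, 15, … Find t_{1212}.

8

Computing terms: t_1 = 12, t_2 = 15, t_3 = 15, t_4 = 7, t_5 = 8, t_6 = 3, t_7 = 13, t_8 = 1, t_9 = 7, t_{10} = 0, t_{11} = 4, t_{12} = 8, t_{13} = 11, t_{14} = 12, t_{15} = 6, t_{16} = 14, t_{17} = 12, t_{18} = 15.
The sequence repeats with period 16.
So t_{1212} = t_{1 + ((1212-1) mod 16)} = t_{12} = 8.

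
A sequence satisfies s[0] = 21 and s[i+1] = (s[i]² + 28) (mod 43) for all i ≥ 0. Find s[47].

Computing terms: s[0] = 21,  s[1] = 39,  s[2] = 1,  s[3] = 29,  s[4] = 9,  s[5] = 23,  s[6] = 41,  s[7] = 32,  s[8] = 20,  s[9] = 41.
Since s[9] = s[6] = 41, the sequence is eventually periodic: after a pre-period of length 6 it cycles with period 3.
For i ≥ 6, s[i] depends only on (i - 6) mod 3. (47 - 6) mod 3 = 2, so s[47] = s[8] = 20.

20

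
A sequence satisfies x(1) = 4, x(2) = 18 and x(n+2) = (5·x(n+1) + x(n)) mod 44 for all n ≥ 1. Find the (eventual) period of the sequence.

Listing terms: x(1) = 4, x(2) = 18, x(3) = 6, x(4) = 4, x(5) = 26, x(6) = 2, x(7) = 36, x(8) = 6, x(9) = 22, x(10) = 28, x(11) = 30, x(12) = 2, x(13) = 40, x(14) = 26, x(15) = 38, x(16) = 40, x(17) = 18, x(18) = 42, x(19) = 8, x(20) = 38, x(21) = 22, x(22) = 16, x(23) = 14, x(24) = 42, x(25) = 4, x(26) = 18.
Since (x(25), x(26)) = (x(1), x(2)) = (4, 18) (two consecutive terms determine the rest), the sequence is periodic with period 24.

24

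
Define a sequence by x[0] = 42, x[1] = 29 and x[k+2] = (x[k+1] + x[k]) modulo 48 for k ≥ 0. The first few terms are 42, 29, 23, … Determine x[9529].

29

Computing terms: x[0] = 42, x[1] = 29, x[2] = 23, x[3] = 4, x[4] = 27, x[5] = 31, x[6] = 10, x[7] = 41, x[8] = 3, x[9] = 44, x[10] = 47, x[11] = 43, x[12] = 42, x[13] = 37, x[14] = 31, x[15] = 20, x[16] = 3, x[17] = 23, x[18] = 26, x[19] = 1, x[20] = 27, x[21] = 28, x[22] = 7, x[23] = 35, x[24] = 42, x[25] = 29.
The sequence repeats with period 24.
So x[9529] = x[0 + ((9529-0) mod 24)] = x[1] = 29.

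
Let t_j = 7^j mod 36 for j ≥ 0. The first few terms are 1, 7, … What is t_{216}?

Computing terms: t_0 = 1; t_1 = 7; t_2 = 13; t_3 = 19; t_4 = 25; t_5 = 31; t_6 = 1.
The sequence repeats with period 6.
So t_{216} = t_{0 + ((216-0) mod 6)} = t_0 = 1.

1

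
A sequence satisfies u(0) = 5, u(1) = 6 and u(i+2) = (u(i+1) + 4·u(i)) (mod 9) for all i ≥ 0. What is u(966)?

7

We have u(0) = 5, u(1) = 6, u(2) = 8, u(3) = 5, u(4) = 1, u(5) = 3, u(6) = 7, u(7) = 1, u(8) = 2, u(9) = 6, u(10) = 5, u(11) = 2, u(12) = 4, u(13) = 3, u(14) = 1, u(15) = 4, u(16) = 8, u(17) = 6, u(18) = 2, u(19) = 8, u(20) = 7, u(21) = 3, u(22) = 4, u(23) = 7, u(24) = 5, u(25) = 6.
Since (u(24), u(25)) = (u(0), u(1)) = (5, 6) (two consecutive terms determine the rest), the sequence is periodic with period 24.
So u(966) = u(0 + ((966-0) mod 24)) = u(6) = 7.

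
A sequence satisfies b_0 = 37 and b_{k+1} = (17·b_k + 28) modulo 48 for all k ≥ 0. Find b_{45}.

33

b_0 = 37; b_1 = 33; b_2 = 13; b_3 = 9; b_4 = 37.
The sequence repeats with period 4.
So b_{45} = b_{0 + ((45-0) mod 4)} = b_1 = 33.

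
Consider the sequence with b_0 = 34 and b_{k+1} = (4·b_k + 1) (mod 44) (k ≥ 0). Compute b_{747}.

21

Computing terms: b_0 = 34; b_1 = 5; b_2 = 21; b_3 = 41; b_4 = 33; b_5 = 1; b_6 = 5.
Since b_6 = b_1 = 5, the sequence is eventually periodic: after a pre-period of length 1 it cycles with period 5.
For k ≥ 1, b_k depends only on (k - 1) mod 5. (747 - 1) mod 5 = 1, so b_{747} = b_2 = 21.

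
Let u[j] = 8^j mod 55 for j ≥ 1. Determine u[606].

We have u[1] = 8, u[2] = 9, u[3] = 17, u[4] = 26, u[5] = 43, u[6] = 14, u[7] = 2, u[8] = 16, u[9] = 18, u[10] = 34, u[11] = 52, u[12] = 31, u[13] = 28, u[14] = 4, u[15] = 32, u[16] = 36, u[17] = 13, u[18] = 49, u[19] = 7, u[20] = 1, u[21] = 8.
Since u[21] = u[1] = 8, the sequence is periodic with period 20.
(606 - 1) mod 20 = 5, so u[606] = u[6] = 14.

14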